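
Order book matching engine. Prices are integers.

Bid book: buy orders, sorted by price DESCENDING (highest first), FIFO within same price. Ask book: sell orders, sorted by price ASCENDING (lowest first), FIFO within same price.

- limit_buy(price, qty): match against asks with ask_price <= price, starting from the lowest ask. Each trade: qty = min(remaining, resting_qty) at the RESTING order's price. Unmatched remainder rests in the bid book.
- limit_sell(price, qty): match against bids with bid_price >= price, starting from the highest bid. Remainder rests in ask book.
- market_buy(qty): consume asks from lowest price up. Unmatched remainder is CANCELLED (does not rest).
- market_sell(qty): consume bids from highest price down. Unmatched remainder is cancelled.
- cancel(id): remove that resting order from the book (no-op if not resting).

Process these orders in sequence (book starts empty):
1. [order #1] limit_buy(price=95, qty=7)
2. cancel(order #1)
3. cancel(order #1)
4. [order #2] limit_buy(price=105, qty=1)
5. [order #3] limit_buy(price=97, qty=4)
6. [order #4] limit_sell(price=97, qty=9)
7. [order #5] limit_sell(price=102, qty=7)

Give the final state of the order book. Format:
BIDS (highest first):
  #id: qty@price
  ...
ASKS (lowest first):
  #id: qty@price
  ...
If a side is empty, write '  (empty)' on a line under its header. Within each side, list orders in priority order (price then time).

After op 1 [order #1] limit_buy(price=95, qty=7): fills=none; bids=[#1:7@95] asks=[-]
After op 2 cancel(order #1): fills=none; bids=[-] asks=[-]
After op 3 cancel(order #1): fills=none; bids=[-] asks=[-]
After op 4 [order #2] limit_buy(price=105, qty=1): fills=none; bids=[#2:1@105] asks=[-]
After op 5 [order #3] limit_buy(price=97, qty=4): fills=none; bids=[#2:1@105 #3:4@97] asks=[-]
After op 6 [order #4] limit_sell(price=97, qty=9): fills=#2x#4:1@105 #3x#4:4@97; bids=[-] asks=[#4:4@97]
After op 7 [order #5] limit_sell(price=102, qty=7): fills=none; bids=[-] asks=[#4:4@97 #5:7@102]

Answer: BIDS (highest first):
  (empty)
ASKS (lowest first):
  #4: 4@97
  #5: 7@102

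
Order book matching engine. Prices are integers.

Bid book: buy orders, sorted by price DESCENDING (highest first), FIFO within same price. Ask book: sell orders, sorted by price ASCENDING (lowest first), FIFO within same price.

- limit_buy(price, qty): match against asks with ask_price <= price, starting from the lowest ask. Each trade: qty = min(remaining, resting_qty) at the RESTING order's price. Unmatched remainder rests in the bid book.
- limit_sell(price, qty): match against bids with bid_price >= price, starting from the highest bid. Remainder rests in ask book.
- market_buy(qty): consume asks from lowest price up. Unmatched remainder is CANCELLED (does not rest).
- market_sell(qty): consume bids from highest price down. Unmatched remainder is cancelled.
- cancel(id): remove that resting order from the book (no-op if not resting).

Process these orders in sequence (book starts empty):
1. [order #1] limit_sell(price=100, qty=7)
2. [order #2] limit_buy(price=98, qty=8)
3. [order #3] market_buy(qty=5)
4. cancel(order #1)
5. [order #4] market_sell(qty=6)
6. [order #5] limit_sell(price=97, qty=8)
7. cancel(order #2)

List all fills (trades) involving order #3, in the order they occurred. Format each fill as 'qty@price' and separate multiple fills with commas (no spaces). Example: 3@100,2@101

Answer: 5@100

Derivation:
After op 1 [order #1] limit_sell(price=100, qty=7): fills=none; bids=[-] asks=[#1:7@100]
After op 2 [order #2] limit_buy(price=98, qty=8): fills=none; bids=[#2:8@98] asks=[#1:7@100]
After op 3 [order #3] market_buy(qty=5): fills=#3x#1:5@100; bids=[#2:8@98] asks=[#1:2@100]
After op 4 cancel(order #1): fills=none; bids=[#2:8@98] asks=[-]
After op 5 [order #4] market_sell(qty=6): fills=#2x#4:6@98; bids=[#2:2@98] asks=[-]
After op 6 [order #5] limit_sell(price=97, qty=8): fills=#2x#5:2@98; bids=[-] asks=[#5:6@97]
After op 7 cancel(order #2): fills=none; bids=[-] asks=[#5:6@97]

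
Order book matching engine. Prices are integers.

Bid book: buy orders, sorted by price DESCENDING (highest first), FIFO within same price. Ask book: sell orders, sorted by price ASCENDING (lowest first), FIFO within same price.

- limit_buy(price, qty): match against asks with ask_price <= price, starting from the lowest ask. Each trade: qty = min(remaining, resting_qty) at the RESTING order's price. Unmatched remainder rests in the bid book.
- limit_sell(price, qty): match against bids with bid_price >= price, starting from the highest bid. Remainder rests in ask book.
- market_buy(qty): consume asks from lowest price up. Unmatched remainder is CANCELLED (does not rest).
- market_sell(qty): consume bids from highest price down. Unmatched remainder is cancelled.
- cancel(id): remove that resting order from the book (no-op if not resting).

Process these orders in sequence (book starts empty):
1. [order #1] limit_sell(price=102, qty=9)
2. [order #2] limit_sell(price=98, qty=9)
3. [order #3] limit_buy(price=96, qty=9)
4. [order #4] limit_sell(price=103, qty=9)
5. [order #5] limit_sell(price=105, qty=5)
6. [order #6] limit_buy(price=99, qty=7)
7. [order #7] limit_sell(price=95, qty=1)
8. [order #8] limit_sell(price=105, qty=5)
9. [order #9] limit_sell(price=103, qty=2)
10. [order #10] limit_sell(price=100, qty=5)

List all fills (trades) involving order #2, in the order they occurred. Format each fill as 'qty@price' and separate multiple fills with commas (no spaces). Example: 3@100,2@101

Answer: 7@98

Derivation:
After op 1 [order #1] limit_sell(price=102, qty=9): fills=none; bids=[-] asks=[#1:9@102]
After op 2 [order #2] limit_sell(price=98, qty=9): fills=none; bids=[-] asks=[#2:9@98 #1:9@102]
After op 3 [order #3] limit_buy(price=96, qty=9): fills=none; bids=[#3:9@96] asks=[#2:9@98 #1:9@102]
After op 4 [order #4] limit_sell(price=103, qty=9): fills=none; bids=[#3:9@96] asks=[#2:9@98 #1:9@102 #4:9@103]
After op 5 [order #5] limit_sell(price=105, qty=5): fills=none; bids=[#3:9@96] asks=[#2:9@98 #1:9@102 #4:9@103 #5:5@105]
After op 6 [order #6] limit_buy(price=99, qty=7): fills=#6x#2:7@98; bids=[#3:9@96] asks=[#2:2@98 #1:9@102 #4:9@103 #5:5@105]
After op 7 [order #7] limit_sell(price=95, qty=1): fills=#3x#7:1@96; bids=[#3:8@96] asks=[#2:2@98 #1:9@102 #4:9@103 #5:5@105]
After op 8 [order #8] limit_sell(price=105, qty=5): fills=none; bids=[#3:8@96] asks=[#2:2@98 #1:9@102 #4:9@103 #5:5@105 #8:5@105]
After op 9 [order #9] limit_sell(price=103, qty=2): fills=none; bids=[#3:8@96] asks=[#2:2@98 #1:9@102 #4:9@103 #9:2@103 #5:5@105 #8:5@105]
After op 10 [order #10] limit_sell(price=100, qty=5): fills=none; bids=[#3:8@96] asks=[#2:2@98 #10:5@100 #1:9@102 #4:9@103 #9:2@103 #5:5@105 #8:5@105]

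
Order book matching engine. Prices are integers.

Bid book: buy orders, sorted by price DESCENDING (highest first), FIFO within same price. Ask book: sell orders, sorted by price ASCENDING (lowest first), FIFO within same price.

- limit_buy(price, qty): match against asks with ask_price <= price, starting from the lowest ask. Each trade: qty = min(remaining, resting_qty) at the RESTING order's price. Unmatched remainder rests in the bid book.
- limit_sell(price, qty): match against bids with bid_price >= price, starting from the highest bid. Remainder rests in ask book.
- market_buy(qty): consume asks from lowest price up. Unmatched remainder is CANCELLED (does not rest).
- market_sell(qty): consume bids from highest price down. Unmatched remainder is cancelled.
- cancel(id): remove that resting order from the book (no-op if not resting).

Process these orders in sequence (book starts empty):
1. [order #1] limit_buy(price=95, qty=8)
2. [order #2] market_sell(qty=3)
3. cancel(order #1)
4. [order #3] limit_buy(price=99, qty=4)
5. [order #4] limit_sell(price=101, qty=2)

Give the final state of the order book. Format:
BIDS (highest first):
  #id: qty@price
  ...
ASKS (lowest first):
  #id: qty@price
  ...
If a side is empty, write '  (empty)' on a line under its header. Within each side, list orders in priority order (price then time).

Answer: BIDS (highest first):
  #3: 4@99
ASKS (lowest first):
  #4: 2@101

Derivation:
After op 1 [order #1] limit_buy(price=95, qty=8): fills=none; bids=[#1:8@95] asks=[-]
After op 2 [order #2] market_sell(qty=3): fills=#1x#2:3@95; bids=[#1:5@95] asks=[-]
After op 3 cancel(order #1): fills=none; bids=[-] asks=[-]
After op 4 [order #3] limit_buy(price=99, qty=4): fills=none; bids=[#3:4@99] asks=[-]
After op 5 [order #4] limit_sell(price=101, qty=2): fills=none; bids=[#3:4@99] asks=[#4:2@101]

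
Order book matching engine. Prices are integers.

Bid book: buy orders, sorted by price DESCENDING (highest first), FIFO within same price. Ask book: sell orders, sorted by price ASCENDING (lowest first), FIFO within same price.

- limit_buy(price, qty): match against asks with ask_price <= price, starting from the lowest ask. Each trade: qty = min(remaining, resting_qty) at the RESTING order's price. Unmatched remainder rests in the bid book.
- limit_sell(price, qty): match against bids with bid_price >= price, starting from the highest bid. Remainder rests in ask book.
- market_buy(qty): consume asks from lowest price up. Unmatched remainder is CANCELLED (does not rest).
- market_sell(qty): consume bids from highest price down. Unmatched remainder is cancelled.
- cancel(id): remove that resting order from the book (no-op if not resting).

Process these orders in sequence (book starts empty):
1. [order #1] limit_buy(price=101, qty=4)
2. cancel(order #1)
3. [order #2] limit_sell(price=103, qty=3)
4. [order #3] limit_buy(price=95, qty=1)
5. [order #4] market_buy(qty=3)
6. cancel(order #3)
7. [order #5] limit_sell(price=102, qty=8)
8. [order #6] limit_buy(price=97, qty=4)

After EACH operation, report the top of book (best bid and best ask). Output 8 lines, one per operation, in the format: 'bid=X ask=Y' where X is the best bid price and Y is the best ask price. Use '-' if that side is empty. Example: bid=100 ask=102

Answer: bid=101 ask=-
bid=- ask=-
bid=- ask=103
bid=95 ask=103
bid=95 ask=-
bid=- ask=-
bid=- ask=102
bid=97 ask=102

Derivation:
After op 1 [order #1] limit_buy(price=101, qty=4): fills=none; bids=[#1:4@101] asks=[-]
After op 2 cancel(order #1): fills=none; bids=[-] asks=[-]
After op 3 [order #2] limit_sell(price=103, qty=3): fills=none; bids=[-] asks=[#2:3@103]
After op 4 [order #3] limit_buy(price=95, qty=1): fills=none; bids=[#3:1@95] asks=[#2:3@103]
After op 5 [order #4] market_buy(qty=3): fills=#4x#2:3@103; bids=[#3:1@95] asks=[-]
After op 6 cancel(order #3): fills=none; bids=[-] asks=[-]
After op 7 [order #5] limit_sell(price=102, qty=8): fills=none; bids=[-] asks=[#5:8@102]
After op 8 [order #6] limit_buy(price=97, qty=4): fills=none; bids=[#6:4@97] asks=[#5:8@102]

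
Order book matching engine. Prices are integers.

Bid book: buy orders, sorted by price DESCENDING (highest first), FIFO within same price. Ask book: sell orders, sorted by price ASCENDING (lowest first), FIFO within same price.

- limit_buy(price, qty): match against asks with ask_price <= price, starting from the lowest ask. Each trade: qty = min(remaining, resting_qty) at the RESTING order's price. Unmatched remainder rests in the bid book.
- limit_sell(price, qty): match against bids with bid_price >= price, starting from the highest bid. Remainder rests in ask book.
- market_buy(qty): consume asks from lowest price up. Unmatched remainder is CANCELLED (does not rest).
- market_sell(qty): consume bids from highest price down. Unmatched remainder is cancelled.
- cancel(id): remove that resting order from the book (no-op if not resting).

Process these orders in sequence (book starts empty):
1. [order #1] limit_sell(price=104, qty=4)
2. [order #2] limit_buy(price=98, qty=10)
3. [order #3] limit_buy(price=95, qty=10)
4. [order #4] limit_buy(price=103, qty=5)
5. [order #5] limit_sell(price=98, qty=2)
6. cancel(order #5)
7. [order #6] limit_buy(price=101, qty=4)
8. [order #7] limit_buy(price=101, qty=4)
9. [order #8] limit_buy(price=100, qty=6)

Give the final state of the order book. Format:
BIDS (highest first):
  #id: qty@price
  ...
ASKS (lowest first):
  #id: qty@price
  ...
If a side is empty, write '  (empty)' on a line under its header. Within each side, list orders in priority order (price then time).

Answer: BIDS (highest first):
  #4: 3@103
  #6: 4@101
  #7: 4@101
  #8: 6@100
  #2: 10@98
  #3: 10@95
ASKS (lowest first):
  #1: 4@104

Derivation:
After op 1 [order #1] limit_sell(price=104, qty=4): fills=none; bids=[-] asks=[#1:4@104]
After op 2 [order #2] limit_buy(price=98, qty=10): fills=none; bids=[#2:10@98] asks=[#1:4@104]
After op 3 [order #3] limit_buy(price=95, qty=10): fills=none; bids=[#2:10@98 #3:10@95] asks=[#1:4@104]
After op 4 [order #4] limit_buy(price=103, qty=5): fills=none; bids=[#4:5@103 #2:10@98 #3:10@95] asks=[#1:4@104]
After op 5 [order #5] limit_sell(price=98, qty=2): fills=#4x#5:2@103; bids=[#4:3@103 #2:10@98 #3:10@95] asks=[#1:4@104]
After op 6 cancel(order #5): fills=none; bids=[#4:3@103 #2:10@98 #3:10@95] asks=[#1:4@104]
After op 7 [order #6] limit_buy(price=101, qty=4): fills=none; bids=[#4:3@103 #6:4@101 #2:10@98 #3:10@95] asks=[#1:4@104]
After op 8 [order #7] limit_buy(price=101, qty=4): fills=none; bids=[#4:3@103 #6:4@101 #7:4@101 #2:10@98 #3:10@95] asks=[#1:4@104]
After op 9 [order #8] limit_buy(price=100, qty=6): fills=none; bids=[#4:3@103 #6:4@101 #7:4@101 #8:6@100 #2:10@98 #3:10@95] asks=[#1:4@104]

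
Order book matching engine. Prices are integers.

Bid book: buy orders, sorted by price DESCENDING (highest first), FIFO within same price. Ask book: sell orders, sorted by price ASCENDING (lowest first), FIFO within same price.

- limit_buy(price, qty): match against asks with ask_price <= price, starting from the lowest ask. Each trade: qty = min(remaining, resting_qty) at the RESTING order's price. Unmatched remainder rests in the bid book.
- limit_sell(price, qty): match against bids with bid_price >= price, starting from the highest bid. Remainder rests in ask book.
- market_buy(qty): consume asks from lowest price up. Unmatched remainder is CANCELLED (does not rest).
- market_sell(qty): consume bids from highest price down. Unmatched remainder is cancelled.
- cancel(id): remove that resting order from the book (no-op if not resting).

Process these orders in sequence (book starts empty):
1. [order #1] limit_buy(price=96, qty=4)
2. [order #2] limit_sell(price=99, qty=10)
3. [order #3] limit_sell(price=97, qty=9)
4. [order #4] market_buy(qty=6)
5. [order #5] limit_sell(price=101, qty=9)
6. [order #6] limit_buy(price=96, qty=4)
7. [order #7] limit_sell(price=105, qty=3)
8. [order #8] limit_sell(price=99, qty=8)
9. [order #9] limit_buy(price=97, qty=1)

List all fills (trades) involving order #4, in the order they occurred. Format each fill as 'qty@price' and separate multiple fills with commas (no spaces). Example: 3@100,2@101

Answer: 6@97

Derivation:
After op 1 [order #1] limit_buy(price=96, qty=4): fills=none; bids=[#1:4@96] asks=[-]
After op 2 [order #2] limit_sell(price=99, qty=10): fills=none; bids=[#1:4@96] asks=[#2:10@99]
After op 3 [order #3] limit_sell(price=97, qty=9): fills=none; bids=[#1:4@96] asks=[#3:9@97 #2:10@99]
After op 4 [order #4] market_buy(qty=6): fills=#4x#3:6@97; bids=[#1:4@96] asks=[#3:3@97 #2:10@99]
After op 5 [order #5] limit_sell(price=101, qty=9): fills=none; bids=[#1:4@96] asks=[#3:3@97 #2:10@99 #5:9@101]
After op 6 [order #6] limit_buy(price=96, qty=4): fills=none; bids=[#1:4@96 #6:4@96] asks=[#3:3@97 #2:10@99 #5:9@101]
After op 7 [order #7] limit_sell(price=105, qty=3): fills=none; bids=[#1:4@96 #6:4@96] asks=[#3:3@97 #2:10@99 #5:9@101 #7:3@105]
After op 8 [order #8] limit_sell(price=99, qty=8): fills=none; bids=[#1:4@96 #6:4@96] asks=[#3:3@97 #2:10@99 #8:8@99 #5:9@101 #7:3@105]
After op 9 [order #9] limit_buy(price=97, qty=1): fills=#9x#3:1@97; bids=[#1:4@96 #6:4@96] asks=[#3:2@97 #2:10@99 #8:8@99 #5:9@101 #7:3@105]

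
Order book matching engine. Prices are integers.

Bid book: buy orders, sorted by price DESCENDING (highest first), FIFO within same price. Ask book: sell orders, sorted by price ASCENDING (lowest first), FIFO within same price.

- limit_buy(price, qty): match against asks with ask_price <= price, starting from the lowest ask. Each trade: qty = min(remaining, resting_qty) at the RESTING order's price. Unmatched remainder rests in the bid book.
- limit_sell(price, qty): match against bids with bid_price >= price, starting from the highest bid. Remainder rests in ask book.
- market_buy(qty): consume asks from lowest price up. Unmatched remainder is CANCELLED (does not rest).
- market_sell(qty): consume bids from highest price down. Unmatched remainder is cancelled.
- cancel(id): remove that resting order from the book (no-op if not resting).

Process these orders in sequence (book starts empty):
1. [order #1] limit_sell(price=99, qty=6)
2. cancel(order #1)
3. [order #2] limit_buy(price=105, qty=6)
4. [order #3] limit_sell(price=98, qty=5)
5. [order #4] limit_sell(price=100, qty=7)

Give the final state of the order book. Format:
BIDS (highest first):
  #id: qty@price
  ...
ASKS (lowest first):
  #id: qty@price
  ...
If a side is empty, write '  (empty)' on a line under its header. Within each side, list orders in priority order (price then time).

After op 1 [order #1] limit_sell(price=99, qty=6): fills=none; bids=[-] asks=[#1:6@99]
After op 2 cancel(order #1): fills=none; bids=[-] asks=[-]
After op 3 [order #2] limit_buy(price=105, qty=6): fills=none; bids=[#2:6@105] asks=[-]
After op 4 [order #3] limit_sell(price=98, qty=5): fills=#2x#3:5@105; bids=[#2:1@105] asks=[-]
After op 5 [order #4] limit_sell(price=100, qty=7): fills=#2x#4:1@105; bids=[-] asks=[#4:6@100]

Answer: BIDS (highest first):
  (empty)
ASKS (lowest first):
  #4: 6@100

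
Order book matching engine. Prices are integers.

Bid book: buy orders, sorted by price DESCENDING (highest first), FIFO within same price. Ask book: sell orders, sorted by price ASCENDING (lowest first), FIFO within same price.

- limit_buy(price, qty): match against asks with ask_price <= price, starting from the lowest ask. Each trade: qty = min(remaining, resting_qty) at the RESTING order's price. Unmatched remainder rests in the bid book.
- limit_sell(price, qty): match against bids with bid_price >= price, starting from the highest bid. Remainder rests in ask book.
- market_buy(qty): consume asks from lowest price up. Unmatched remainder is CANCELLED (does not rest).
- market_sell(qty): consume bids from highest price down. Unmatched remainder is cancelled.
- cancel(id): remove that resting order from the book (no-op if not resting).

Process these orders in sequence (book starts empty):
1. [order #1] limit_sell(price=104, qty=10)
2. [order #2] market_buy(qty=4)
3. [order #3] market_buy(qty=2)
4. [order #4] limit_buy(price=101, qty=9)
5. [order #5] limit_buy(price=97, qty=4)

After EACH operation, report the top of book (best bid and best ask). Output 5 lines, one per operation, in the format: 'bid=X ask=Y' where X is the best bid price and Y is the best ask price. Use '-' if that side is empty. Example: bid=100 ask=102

After op 1 [order #1] limit_sell(price=104, qty=10): fills=none; bids=[-] asks=[#1:10@104]
After op 2 [order #2] market_buy(qty=4): fills=#2x#1:4@104; bids=[-] asks=[#1:6@104]
After op 3 [order #3] market_buy(qty=2): fills=#3x#1:2@104; bids=[-] asks=[#1:4@104]
After op 4 [order #4] limit_buy(price=101, qty=9): fills=none; bids=[#4:9@101] asks=[#1:4@104]
After op 5 [order #5] limit_buy(price=97, qty=4): fills=none; bids=[#4:9@101 #5:4@97] asks=[#1:4@104]

Answer: bid=- ask=104
bid=- ask=104
bid=- ask=104
bid=101 ask=104
bid=101 ask=104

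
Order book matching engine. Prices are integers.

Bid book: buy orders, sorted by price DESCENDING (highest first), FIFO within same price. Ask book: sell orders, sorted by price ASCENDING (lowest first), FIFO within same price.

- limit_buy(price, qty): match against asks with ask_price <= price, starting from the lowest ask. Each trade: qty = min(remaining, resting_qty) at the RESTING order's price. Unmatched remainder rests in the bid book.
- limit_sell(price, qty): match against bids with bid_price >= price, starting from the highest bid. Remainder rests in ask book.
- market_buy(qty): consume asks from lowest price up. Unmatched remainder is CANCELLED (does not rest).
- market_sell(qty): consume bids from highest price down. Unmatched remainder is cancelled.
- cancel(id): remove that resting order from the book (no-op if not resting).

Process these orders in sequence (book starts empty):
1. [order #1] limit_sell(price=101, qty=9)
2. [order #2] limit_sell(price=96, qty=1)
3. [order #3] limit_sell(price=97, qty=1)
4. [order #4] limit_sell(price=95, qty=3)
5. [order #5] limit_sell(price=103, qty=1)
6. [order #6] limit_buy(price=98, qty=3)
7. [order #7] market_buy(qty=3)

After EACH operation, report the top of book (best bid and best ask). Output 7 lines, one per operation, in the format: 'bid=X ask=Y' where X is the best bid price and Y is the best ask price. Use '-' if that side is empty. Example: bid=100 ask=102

After op 1 [order #1] limit_sell(price=101, qty=9): fills=none; bids=[-] asks=[#1:9@101]
After op 2 [order #2] limit_sell(price=96, qty=1): fills=none; bids=[-] asks=[#2:1@96 #1:9@101]
After op 3 [order #3] limit_sell(price=97, qty=1): fills=none; bids=[-] asks=[#2:1@96 #3:1@97 #1:9@101]
After op 4 [order #4] limit_sell(price=95, qty=3): fills=none; bids=[-] asks=[#4:3@95 #2:1@96 #3:1@97 #1:9@101]
After op 5 [order #5] limit_sell(price=103, qty=1): fills=none; bids=[-] asks=[#4:3@95 #2:1@96 #3:1@97 #1:9@101 #5:1@103]
After op 6 [order #6] limit_buy(price=98, qty=3): fills=#6x#4:3@95; bids=[-] asks=[#2:1@96 #3:1@97 #1:9@101 #5:1@103]
After op 7 [order #7] market_buy(qty=3): fills=#7x#2:1@96 #7x#3:1@97 #7x#1:1@101; bids=[-] asks=[#1:8@101 #5:1@103]

Answer: bid=- ask=101
bid=- ask=96
bid=- ask=96
bid=- ask=95
bid=- ask=95
bid=- ask=96
bid=- ask=101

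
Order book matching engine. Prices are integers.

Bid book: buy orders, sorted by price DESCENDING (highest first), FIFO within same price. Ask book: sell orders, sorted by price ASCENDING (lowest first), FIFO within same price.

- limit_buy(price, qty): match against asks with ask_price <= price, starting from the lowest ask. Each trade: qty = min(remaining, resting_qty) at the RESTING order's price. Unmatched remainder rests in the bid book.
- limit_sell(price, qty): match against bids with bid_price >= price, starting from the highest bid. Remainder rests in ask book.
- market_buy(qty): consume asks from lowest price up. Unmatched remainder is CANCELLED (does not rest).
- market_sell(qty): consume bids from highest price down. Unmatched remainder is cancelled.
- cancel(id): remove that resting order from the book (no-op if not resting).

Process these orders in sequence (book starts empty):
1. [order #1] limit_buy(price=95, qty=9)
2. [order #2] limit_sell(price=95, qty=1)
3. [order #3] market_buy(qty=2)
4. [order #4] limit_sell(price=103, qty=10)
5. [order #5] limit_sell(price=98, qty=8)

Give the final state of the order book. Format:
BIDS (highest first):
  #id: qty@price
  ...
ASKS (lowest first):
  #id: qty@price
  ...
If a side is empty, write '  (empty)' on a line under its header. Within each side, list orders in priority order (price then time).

After op 1 [order #1] limit_buy(price=95, qty=9): fills=none; bids=[#1:9@95] asks=[-]
After op 2 [order #2] limit_sell(price=95, qty=1): fills=#1x#2:1@95; bids=[#1:8@95] asks=[-]
After op 3 [order #3] market_buy(qty=2): fills=none; bids=[#1:8@95] asks=[-]
After op 4 [order #4] limit_sell(price=103, qty=10): fills=none; bids=[#1:8@95] asks=[#4:10@103]
After op 5 [order #5] limit_sell(price=98, qty=8): fills=none; bids=[#1:8@95] asks=[#5:8@98 #4:10@103]

Answer: BIDS (highest first):
  #1: 8@95
ASKS (lowest first):
  #5: 8@98
  #4: 10@103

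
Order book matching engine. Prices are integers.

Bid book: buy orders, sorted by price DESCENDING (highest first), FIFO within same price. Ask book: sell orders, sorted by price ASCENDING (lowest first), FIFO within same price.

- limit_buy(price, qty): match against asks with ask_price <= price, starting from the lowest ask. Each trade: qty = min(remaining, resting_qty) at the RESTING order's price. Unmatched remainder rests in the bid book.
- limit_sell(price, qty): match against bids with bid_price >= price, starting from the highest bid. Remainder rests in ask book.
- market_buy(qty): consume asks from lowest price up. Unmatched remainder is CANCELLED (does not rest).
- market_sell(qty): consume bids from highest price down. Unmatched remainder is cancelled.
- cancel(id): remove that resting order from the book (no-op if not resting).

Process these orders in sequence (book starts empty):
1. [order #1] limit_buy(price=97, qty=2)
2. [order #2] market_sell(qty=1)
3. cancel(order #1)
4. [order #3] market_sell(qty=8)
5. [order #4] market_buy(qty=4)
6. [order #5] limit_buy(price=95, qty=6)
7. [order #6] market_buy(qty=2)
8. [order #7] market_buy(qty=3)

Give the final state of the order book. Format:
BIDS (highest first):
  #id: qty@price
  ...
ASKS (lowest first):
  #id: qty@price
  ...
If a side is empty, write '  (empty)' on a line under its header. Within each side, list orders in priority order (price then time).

Answer: BIDS (highest first):
  #5: 6@95
ASKS (lowest first):
  (empty)

Derivation:
After op 1 [order #1] limit_buy(price=97, qty=2): fills=none; bids=[#1:2@97] asks=[-]
After op 2 [order #2] market_sell(qty=1): fills=#1x#2:1@97; bids=[#1:1@97] asks=[-]
After op 3 cancel(order #1): fills=none; bids=[-] asks=[-]
After op 4 [order #3] market_sell(qty=8): fills=none; bids=[-] asks=[-]
After op 5 [order #4] market_buy(qty=4): fills=none; bids=[-] asks=[-]
After op 6 [order #5] limit_buy(price=95, qty=6): fills=none; bids=[#5:6@95] asks=[-]
After op 7 [order #6] market_buy(qty=2): fills=none; bids=[#5:6@95] asks=[-]
After op 8 [order #7] market_buy(qty=3): fills=none; bids=[#5:6@95] asks=[-]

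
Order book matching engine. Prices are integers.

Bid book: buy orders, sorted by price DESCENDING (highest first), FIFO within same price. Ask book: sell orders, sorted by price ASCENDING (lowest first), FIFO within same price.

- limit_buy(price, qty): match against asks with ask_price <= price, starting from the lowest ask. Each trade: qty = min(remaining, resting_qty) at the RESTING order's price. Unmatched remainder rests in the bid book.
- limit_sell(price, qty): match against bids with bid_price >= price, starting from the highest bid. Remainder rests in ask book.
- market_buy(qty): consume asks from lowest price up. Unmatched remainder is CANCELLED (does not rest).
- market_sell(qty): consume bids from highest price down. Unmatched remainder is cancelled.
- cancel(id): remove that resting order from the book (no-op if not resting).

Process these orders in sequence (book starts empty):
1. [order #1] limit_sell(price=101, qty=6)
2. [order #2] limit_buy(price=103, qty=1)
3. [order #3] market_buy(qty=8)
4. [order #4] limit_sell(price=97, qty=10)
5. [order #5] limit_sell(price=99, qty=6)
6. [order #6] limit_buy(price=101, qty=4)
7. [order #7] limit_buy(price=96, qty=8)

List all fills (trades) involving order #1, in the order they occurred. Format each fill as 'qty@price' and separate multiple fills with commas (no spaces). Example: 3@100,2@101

After op 1 [order #1] limit_sell(price=101, qty=6): fills=none; bids=[-] asks=[#1:6@101]
After op 2 [order #2] limit_buy(price=103, qty=1): fills=#2x#1:1@101; bids=[-] asks=[#1:5@101]
After op 3 [order #3] market_buy(qty=8): fills=#3x#1:5@101; bids=[-] asks=[-]
After op 4 [order #4] limit_sell(price=97, qty=10): fills=none; bids=[-] asks=[#4:10@97]
After op 5 [order #5] limit_sell(price=99, qty=6): fills=none; bids=[-] asks=[#4:10@97 #5:6@99]
After op 6 [order #6] limit_buy(price=101, qty=4): fills=#6x#4:4@97; bids=[-] asks=[#4:6@97 #5:6@99]
After op 7 [order #7] limit_buy(price=96, qty=8): fills=none; bids=[#7:8@96] asks=[#4:6@97 #5:6@99]

Answer: 1@101,5@101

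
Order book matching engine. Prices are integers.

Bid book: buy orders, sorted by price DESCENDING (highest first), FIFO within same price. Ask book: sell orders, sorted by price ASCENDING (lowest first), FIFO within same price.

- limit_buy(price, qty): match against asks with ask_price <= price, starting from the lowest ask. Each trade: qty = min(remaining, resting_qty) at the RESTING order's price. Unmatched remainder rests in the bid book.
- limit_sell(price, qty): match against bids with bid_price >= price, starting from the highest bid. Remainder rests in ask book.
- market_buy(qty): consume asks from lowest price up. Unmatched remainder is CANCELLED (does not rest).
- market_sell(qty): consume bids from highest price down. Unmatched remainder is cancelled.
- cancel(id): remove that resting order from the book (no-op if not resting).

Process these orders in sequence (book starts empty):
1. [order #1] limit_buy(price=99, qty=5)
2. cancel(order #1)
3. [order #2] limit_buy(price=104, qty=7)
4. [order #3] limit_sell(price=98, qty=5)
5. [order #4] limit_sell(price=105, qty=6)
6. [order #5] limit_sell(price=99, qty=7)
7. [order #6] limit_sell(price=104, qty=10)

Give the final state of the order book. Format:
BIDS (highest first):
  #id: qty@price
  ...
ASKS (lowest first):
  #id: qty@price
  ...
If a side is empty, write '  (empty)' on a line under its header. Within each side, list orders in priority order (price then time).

Answer: BIDS (highest first):
  (empty)
ASKS (lowest first):
  #5: 5@99
  #6: 10@104
  #4: 6@105

Derivation:
After op 1 [order #1] limit_buy(price=99, qty=5): fills=none; bids=[#1:5@99] asks=[-]
After op 2 cancel(order #1): fills=none; bids=[-] asks=[-]
After op 3 [order #2] limit_buy(price=104, qty=7): fills=none; bids=[#2:7@104] asks=[-]
After op 4 [order #3] limit_sell(price=98, qty=5): fills=#2x#3:5@104; bids=[#2:2@104] asks=[-]
After op 5 [order #4] limit_sell(price=105, qty=6): fills=none; bids=[#2:2@104] asks=[#4:6@105]
After op 6 [order #5] limit_sell(price=99, qty=7): fills=#2x#5:2@104; bids=[-] asks=[#5:5@99 #4:6@105]
After op 7 [order #6] limit_sell(price=104, qty=10): fills=none; bids=[-] asks=[#5:5@99 #6:10@104 #4:6@105]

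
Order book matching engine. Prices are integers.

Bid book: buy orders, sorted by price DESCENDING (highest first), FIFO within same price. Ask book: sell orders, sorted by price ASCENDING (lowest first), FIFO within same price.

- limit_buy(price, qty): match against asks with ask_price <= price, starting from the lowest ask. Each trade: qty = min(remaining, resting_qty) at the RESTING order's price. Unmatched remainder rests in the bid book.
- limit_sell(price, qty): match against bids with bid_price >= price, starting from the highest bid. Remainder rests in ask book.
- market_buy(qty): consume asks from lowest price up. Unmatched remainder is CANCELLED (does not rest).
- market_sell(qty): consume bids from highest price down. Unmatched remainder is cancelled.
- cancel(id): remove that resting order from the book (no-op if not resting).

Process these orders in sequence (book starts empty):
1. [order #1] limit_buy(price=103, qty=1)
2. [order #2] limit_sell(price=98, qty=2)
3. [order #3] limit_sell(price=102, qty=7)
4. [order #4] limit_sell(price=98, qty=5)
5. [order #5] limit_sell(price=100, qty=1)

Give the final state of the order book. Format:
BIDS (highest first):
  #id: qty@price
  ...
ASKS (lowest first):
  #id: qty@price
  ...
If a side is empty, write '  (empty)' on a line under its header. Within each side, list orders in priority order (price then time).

Answer: BIDS (highest first):
  (empty)
ASKS (lowest first):
  #2: 1@98
  #4: 5@98
  #5: 1@100
  #3: 7@102

Derivation:
After op 1 [order #1] limit_buy(price=103, qty=1): fills=none; bids=[#1:1@103] asks=[-]
After op 2 [order #2] limit_sell(price=98, qty=2): fills=#1x#2:1@103; bids=[-] asks=[#2:1@98]
After op 3 [order #3] limit_sell(price=102, qty=7): fills=none; bids=[-] asks=[#2:1@98 #3:7@102]
After op 4 [order #4] limit_sell(price=98, qty=5): fills=none; bids=[-] asks=[#2:1@98 #4:5@98 #3:7@102]
After op 5 [order #5] limit_sell(price=100, qty=1): fills=none; bids=[-] asks=[#2:1@98 #4:5@98 #5:1@100 #3:7@102]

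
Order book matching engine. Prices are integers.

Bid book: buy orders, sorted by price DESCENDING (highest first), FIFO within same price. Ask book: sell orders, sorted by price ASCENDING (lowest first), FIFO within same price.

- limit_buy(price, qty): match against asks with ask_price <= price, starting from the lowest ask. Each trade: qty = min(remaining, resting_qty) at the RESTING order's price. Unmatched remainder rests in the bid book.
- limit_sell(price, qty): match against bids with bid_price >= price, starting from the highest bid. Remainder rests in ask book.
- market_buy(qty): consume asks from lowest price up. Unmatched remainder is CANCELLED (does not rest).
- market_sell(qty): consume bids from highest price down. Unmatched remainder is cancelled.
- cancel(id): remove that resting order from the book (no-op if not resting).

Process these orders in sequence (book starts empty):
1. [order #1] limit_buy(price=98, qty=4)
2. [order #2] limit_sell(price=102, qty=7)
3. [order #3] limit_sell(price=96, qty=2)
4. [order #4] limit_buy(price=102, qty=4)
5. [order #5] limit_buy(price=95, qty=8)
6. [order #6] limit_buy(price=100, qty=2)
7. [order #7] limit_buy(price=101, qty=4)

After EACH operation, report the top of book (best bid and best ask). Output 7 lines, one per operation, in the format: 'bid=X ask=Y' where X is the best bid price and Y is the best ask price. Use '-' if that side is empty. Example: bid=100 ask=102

Answer: bid=98 ask=-
bid=98 ask=102
bid=98 ask=102
bid=98 ask=102
bid=98 ask=102
bid=100 ask=102
bid=101 ask=102

Derivation:
After op 1 [order #1] limit_buy(price=98, qty=4): fills=none; bids=[#1:4@98] asks=[-]
After op 2 [order #2] limit_sell(price=102, qty=7): fills=none; bids=[#1:4@98] asks=[#2:7@102]
After op 3 [order #3] limit_sell(price=96, qty=2): fills=#1x#3:2@98; bids=[#1:2@98] asks=[#2:7@102]
After op 4 [order #4] limit_buy(price=102, qty=4): fills=#4x#2:4@102; bids=[#1:2@98] asks=[#2:3@102]
After op 5 [order #5] limit_buy(price=95, qty=8): fills=none; bids=[#1:2@98 #5:8@95] asks=[#2:3@102]
After op 6 [order #6] limit_buy(price=100, qty=2): fills=none; bids=[#6:2@100 #1:2@98 #5:8@95] asks=[#2:3@102]
After op 7 [order #7] limit_buy(price=101, qty=4): fills=none; bids=[#7:4@101 #6:2@100 #1:2@98 #5:8@95] asks=[#2:3@102]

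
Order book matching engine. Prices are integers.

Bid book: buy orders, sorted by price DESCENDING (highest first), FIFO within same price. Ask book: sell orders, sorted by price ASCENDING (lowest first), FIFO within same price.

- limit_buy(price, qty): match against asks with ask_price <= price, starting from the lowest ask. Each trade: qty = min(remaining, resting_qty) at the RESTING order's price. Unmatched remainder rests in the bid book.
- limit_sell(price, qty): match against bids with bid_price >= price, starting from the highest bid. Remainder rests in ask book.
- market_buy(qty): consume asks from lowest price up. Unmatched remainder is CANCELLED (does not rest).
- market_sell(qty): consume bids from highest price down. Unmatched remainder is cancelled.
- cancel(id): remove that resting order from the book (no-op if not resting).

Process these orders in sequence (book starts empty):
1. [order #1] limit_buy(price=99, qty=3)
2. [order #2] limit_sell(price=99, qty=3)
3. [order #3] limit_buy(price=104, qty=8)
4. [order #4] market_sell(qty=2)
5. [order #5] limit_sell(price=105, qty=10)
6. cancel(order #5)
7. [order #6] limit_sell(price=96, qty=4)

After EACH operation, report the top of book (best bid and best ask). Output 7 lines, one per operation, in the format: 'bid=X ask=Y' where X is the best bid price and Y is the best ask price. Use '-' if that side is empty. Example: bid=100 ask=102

Answer: bid=99 ask=-
bid=- ask=-
bid=104 ask=-
bid=104 ask=-
bid=104 ask=105
bid=104 ask=-
bid=104 ask=-

Derivation:
After op 1 [order #1] limit_buy(price=99, qty=3): fills=none; bids=[#1:3@99] asks=[-]
After op 2 [order #2] limit_sell(price=99, qty=3): fills=#1x#2:3@99; bids=[-] asks=[-]
After op 3 [order #3] limit_buy(price=104, qty=8): fills=none; bids=[#3:8@104] asks=[-]
After op 4 [order #4] market_sell(qty=2): fills=#3x#4:2@104; bids=[#3:6@104] asks=[-]
After op 5 [order #5] limit_sell(price=105, qty=10): fills=none; bids=[#3:6@104] asks=[#5:10@105]
After op 6 cancel(order #5): fills=none; bids=[#3:6@104] asks=[-]
After op 7 [order #6] limit_sell(price=96, qty=4): fills=#3x#6:4@104; bids=[#3:2@104] asks=[-]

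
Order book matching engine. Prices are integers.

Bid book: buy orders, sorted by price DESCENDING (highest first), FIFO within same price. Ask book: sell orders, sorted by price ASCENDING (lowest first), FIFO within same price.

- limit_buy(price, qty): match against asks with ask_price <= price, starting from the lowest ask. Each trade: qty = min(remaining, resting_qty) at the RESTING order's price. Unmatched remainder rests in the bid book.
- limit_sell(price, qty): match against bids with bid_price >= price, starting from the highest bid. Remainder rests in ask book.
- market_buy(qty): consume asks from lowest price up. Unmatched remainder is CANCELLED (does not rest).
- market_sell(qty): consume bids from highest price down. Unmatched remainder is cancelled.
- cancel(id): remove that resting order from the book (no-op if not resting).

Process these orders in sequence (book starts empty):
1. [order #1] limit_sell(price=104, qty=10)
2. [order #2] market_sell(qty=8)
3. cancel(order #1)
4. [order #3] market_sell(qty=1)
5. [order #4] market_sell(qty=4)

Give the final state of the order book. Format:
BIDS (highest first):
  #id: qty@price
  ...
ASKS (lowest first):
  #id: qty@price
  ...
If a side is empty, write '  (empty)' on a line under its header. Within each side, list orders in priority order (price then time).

Answer: BIDS (highest first):
  (empty)
ASKS (lowest first):
  (empty)

Derivation:
After op 1 [order #1] limit_sell(price=104, qty=10): fills=none; bids=[-] asks=[#1:10@104]
After op 2 [order #2] market_sell(qty=8): fills=none; bids=[-] asks=[#1:10@104]
After op 3 cancel(order #1): fills=none; bids=[-] asks=[-]
After op 4 [order #3] market_sell(qty=1): fills=none; bids=[-] asks=[-]
After op 5 [order #4] market_sell(qty=4): fills=none; bids=[-] asks=[-]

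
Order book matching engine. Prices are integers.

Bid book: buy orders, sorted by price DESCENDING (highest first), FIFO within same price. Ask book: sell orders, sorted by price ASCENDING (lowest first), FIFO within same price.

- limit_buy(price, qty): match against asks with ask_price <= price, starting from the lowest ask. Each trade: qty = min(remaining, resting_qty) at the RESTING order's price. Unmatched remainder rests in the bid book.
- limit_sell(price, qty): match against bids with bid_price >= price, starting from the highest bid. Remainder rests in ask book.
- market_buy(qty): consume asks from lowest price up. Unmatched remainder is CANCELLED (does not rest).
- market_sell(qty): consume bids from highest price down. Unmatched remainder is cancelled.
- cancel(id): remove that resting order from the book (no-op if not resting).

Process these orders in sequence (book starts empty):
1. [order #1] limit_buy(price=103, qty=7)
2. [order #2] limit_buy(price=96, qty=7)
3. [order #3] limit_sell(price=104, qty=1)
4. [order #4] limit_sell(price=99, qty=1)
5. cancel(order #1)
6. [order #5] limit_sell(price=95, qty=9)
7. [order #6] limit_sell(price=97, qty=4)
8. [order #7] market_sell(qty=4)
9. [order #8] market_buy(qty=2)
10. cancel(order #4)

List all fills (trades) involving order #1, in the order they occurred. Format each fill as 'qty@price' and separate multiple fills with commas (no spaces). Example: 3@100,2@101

Answer: 1@103

Derivation:
After op 1 [order #1] limit_buy(price=103, qty=7): fills=none; bids=[#1:7@103] asks=[-]
After op 2 [order #2] limit_buy(price=96, qty=7): fills=none; bids=[#1:7@103 #2:7@96] asks=[-]
After op 3 [order #3] limit_sell(price=104, qty=1): fills=none; bids=[#1:7@103 #2:7@96] asks=[#3:1@104]
After op 4 [order #4] limit_sell(price=99, qty=1): fills=#1x#4:1@103; bids=[#1:6@103 #2:7@96] asks=[#3:1@104]
After op 5 cancel(order #1): fills=none; bids=[#2:7@96] asks=[#3:1@104]
After op 6 [order #5] limit_sell(price=95, qty=9): fills=#2x#5:7@96; bids=[-] asks=[#5:2@95 #3:1@104]
After op 7 [order #6] limit_sell(price=97, qty=4): fills=none; bids=[-] asks=[#5:2@95 #6:4@97 #3:1@104]
After op 8 [order #7] market_sell(qty=4): fills=none; bids=[-] asks=[#5:2@95 #6:4@97 #3:1@104]
After op 9 [order #8] market_buy(qty=2): fills=#8x#5:2@95; bids=[-] asks=[#6:4@97 #3:1@104]
After op 10 cancel(order #4): fills=none; bids=[-] asks=[#6:4@97 #3:1@104]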